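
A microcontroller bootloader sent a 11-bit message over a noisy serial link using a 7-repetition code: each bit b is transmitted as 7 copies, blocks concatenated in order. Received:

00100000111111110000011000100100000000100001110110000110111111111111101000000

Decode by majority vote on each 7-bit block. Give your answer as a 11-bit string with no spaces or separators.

01000010110

Block 1 (0010000): 1 one → 0
Block 2 (0111111): 6 ones → 1
Block 3 (1100000): 2 ones → 0
Block 4 (1100010): 3 ones → 0
Block 5 (0100000): 1 one → 0
Block 6 (0001000): 1 one → 0
Block 7 (0111011): 5 ones → 1
Block 8 (0000110): 2 ones → 0
Block 9 (1111111): 7 ones → 1
Block 10 (1111110): 6 ones → 1
Block 11 (1000000): 1 one → 0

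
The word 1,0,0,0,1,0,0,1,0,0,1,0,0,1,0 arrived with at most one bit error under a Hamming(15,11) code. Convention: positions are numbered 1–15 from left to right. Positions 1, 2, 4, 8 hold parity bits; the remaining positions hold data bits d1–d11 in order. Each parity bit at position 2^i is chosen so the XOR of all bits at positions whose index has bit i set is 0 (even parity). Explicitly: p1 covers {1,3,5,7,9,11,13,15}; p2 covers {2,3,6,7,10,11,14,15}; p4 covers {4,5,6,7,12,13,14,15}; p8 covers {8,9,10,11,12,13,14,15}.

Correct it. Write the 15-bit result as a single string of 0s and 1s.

100010011010010

s1 (pos 1,3,5,7,9,11,13,15): 1⊕0⊕1⊕0⊕0⊕1⊕0⊕0 = 1
s2 (pos 2,3,6,7,10,11,14,15): 0⊕0⊕0⊕0⊕0⊕1⊕1⊕0 = 0
s4 (pos 4,5,6,7,12,13,14,15): 0⊕1⊕0⊕0⊕0⊕0⊕1⊕0 = 0
s8 (pos 8,9,10,11,12,13,14,15): 1⊕0⊕0⊕1⊕0⊕0⊕1⊕0 = 1
Syndrome s8…s1 = 1001 → error at position 9.
Flip position 9: 100010010010010 → 100010011010010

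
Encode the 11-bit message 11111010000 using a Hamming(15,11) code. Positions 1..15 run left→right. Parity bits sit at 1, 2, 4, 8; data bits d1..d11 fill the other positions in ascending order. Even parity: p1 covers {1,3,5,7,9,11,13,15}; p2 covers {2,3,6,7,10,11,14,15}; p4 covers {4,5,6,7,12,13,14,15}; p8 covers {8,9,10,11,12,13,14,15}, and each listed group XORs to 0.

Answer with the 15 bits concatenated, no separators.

101111101010000

Place data at non-parity positions: p1 p2 1 p4 1 1 1 p8 1 0 1 0 0 0 0
p1 (pos 1,3,5,7,9,11,13,15): XOR of data positions = 1⊕1⊕1⊕1⊕1⊕0⊕0 = 1
p2 (pos 2,3,6,7,10,11,14,15): XOR of data positions = 1⊕1⊕1⊕0⊕1⊕0⊕0 = 0
p4 (pos 4,5,6,7,12,13,14,15): XOR of data positions = 1⊕1⊕1⊕0⊕0⊕0⊕0 = 1
p8 (pos 8,9,10,11,12,13,14,15): XOR of data positions = 1⊕0⊕1⊕0⊕0⊕0⊕0 = 0
Codeword: 101111101010000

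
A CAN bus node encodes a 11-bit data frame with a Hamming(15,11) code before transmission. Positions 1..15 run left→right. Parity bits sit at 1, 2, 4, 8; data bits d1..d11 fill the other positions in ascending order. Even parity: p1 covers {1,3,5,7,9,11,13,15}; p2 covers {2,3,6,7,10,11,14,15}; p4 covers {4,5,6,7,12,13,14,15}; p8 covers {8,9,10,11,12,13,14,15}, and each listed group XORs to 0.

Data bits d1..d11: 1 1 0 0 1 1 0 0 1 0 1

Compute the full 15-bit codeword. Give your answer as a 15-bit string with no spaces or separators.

111110001100101

Place data at non-parity positions: p1 p2 1 p4 1 0 0 p8 1 1 0 0 1 0 1
p1 (pos 1,3,5,7,9,11,13,15): XOR of data positions = 1⊕1⊕0⊕1⊕0⊕1⊕1 = 1
p2 (pos 2,3,6,7,10,11,14,15): XOR of data positions = 1⊕0⊕0⊕1⊕0⊕0⊕1 = 1
p4 (pos 4,5,6,7,12,13,14,15): XOR of data positions = 1⊕0⊕0⊕0⊕1⊕0⊕1 = 1
p8 (pos 8,9,10,11,12,13,14,15): XOR of data positions = 1⊕1⊕0⊕0⊕1⊕0⊕1 = 0
Codeword: 111110001100101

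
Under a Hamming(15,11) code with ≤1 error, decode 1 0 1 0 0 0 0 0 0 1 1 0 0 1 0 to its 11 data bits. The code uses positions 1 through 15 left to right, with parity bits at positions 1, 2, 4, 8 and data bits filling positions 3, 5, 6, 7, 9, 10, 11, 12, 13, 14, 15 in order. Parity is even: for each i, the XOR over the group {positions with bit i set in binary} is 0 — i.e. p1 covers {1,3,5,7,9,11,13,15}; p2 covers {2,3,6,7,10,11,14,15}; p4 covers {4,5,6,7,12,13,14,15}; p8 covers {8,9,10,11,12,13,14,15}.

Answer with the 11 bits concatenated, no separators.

10000110110

s1 (pos 1,3,5,7,9,11,13,15): 1⊕1⊕0⊕0⊕0⊕1⊕0⊕0 = 1
s2 (pos 2,3,6,7,10,11,14,15): 0⊕1⊕0⊕0⊕1⊕1⊕1⊕0 = 0
s4 (pos 4,5,6,7,12,13,14,15): 0⊕0⊕0⊕0⊕0⊕0⊕1⊕0 = 1
s8 (pos 8,9,10,11,12,13,14,15): 0⊕0⊕1⊕1⊕0⊕0⊕1⊕0 = 1
Syndrome s8…s1 = 1101 → error at position 13.
Flip position 13: 101000000110010 → 101000000110110
Read data bits from positions 3,5,6,7,9,10,11,12,13,14,15: 10000110110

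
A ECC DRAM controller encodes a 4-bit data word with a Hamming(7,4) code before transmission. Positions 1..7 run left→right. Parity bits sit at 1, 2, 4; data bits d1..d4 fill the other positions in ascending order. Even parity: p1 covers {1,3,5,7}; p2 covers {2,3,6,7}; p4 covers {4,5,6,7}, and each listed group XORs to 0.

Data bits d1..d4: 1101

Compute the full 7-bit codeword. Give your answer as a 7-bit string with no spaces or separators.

Place data at non-parity positions: p1 p2 1 p4 1 0 1
p1 (pos 1,3,5,7): XOR of data positions = 1⊕1⊕1 = 1
p2 (pos 2,3,6,7): XOR of data positions = 1⊕0⊕1 = 0
p4 (pos 4,5,6,7): XOR of data positions = 1⊕0⊕1 = 0
Codeword: 1010101

1010101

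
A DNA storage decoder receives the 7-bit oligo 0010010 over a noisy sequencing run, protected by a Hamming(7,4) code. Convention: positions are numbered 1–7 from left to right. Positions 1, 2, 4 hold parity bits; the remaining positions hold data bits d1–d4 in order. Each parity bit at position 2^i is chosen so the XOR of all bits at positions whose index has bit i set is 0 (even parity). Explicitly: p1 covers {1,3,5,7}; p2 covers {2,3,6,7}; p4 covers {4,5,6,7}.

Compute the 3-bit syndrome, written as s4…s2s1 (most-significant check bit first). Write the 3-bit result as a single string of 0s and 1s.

s1 (pos 1,3,5,7): 0⊕1⊕0⊕0 = 1
s2 (pos 2,3,6,7): 0⊕1⊕1⊕0 = 0
s4 (pos 4,5,6,7): 0⊕0⊕1⊕0 = 1
Syndrome s4…s1 = 101 → error at position 5.

101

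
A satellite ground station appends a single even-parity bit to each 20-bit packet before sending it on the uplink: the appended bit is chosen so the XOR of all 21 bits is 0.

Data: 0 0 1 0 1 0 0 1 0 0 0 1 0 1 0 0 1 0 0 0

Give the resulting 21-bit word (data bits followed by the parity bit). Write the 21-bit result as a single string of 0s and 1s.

XOR of the 20 data bits: 0⊕0⊕1⊕0⊕1⊕0⊕0⊕1⊕0⊕0⊕0⊕1⊕0⊕1⊕0⊕0⊕1⊕0⊕0⊕0 = 0
Parity bit = 0 (so all 21 bits XOR to 0).

001010010001010010000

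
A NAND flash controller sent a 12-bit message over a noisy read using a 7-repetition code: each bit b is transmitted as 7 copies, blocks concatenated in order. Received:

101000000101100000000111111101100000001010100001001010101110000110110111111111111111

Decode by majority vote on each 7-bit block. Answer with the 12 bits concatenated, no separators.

Block 1 (1010000): 2 ones → 0
Block 2 (0010110): 3 ones → 0
Block 3 (0000000): 0 ones → 0
Block 4 (1111111): 7 ones → 1
Block 5 (0110000): 2 ones → 0
Block 6 (0001010): 2 ones → 0
Block 7 (1000010): 2 ones → 0
Block 8 (0101010): 3 ones → 0
Block 9 (1110000): 3 ones → 0
Block 10 (1101101): 5 ones → 1
Block 11 (1111111): 7 ones → 1
Block 12 (1111111): 7 ones → 1

000100000111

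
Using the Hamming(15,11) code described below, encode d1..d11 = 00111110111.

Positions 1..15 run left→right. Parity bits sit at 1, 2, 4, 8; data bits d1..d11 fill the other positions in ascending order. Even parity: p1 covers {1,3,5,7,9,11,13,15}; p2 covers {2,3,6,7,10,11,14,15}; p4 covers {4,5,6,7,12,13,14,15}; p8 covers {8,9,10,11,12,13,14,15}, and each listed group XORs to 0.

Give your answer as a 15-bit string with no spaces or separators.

100101101110111

Place data at non-parity positions: p1 p2 0 p4 0 1 1 p8 1 1 1 0 1 1 1
p1 (pos 1,3,5,7,9,11,13,15): XOR of data positions = 0⊕0⊕1⊕1⊕1⊕1⊕1 = 1
p2 (pos 2,3,6,7,10,11,14,15): XOR of data positions = 0⊕1⊕1⊕1⊕1⊕1⊕1 = 0
p4 (pos 4,5,6,7,12,13,14,15): XOR of data positions = 0⊕1⊕1⊕0⊕1⊕1⊕1 = 1
p8 (pos 8,9,10,11,12,13,14,15): XOR of data positions = 1⊕1⊕1⊕0⊕1⊕1⊕1 = 0
Codeword: 100101101110111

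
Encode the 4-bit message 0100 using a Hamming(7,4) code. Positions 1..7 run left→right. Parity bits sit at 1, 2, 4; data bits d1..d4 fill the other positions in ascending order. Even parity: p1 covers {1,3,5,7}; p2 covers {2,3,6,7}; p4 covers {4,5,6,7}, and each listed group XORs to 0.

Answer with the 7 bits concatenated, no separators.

1001100

Place data at non-parity positions: p1 p2 0 p4 1 0 0
p1 (pos 1,3,5,7): XOR of data positions = 0⊕1⊕0 = 1
p2 (pos 2,3,6,7): XOR of data positions = 0⊕0⊕0 = 0
p4 (pos 4,5,6,7): XOR of data positions = 1⊕0⊕0 = 1
Codeword: 1001100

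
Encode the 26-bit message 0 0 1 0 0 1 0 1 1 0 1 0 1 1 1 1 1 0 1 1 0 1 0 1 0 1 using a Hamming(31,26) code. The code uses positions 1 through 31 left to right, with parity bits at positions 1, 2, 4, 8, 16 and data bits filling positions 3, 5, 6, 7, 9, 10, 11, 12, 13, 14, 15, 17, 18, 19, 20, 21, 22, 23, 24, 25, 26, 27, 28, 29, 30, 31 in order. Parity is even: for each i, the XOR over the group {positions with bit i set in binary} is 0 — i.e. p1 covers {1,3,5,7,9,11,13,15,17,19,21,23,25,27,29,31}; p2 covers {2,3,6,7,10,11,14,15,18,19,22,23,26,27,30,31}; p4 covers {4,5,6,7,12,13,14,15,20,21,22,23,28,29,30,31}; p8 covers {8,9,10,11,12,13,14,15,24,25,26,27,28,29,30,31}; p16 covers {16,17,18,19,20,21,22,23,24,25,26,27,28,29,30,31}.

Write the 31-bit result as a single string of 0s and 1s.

Place data at non-parity positions: p1 p2 0 p4 0 1 0 p8 0 1 0 1 1 0 1 p16 0 1 1 1 1 1 0 1 1 0 1 0 1 0 1
p1 (pos 1,3,5,7,9,11,13,15,17,19,21,23,25,27,29,31): XOR of data positions = 0⊕0⊕0⊕0⊕0⊕1⊕1⊕0⊕1⊕1⊕0⊕1⊕1⊕1⊕1 = 0
p2 (pos 2,3,6,7,10,11,14,15,18,19,22,23,26,27,30,31): XOR of data positions = 0⊕1⊕0⊕1⊕0⊕0⊕1⊕1⊕1⊕1⊕0⊕0⊕1⊕0⊕1 = 0
p4 (pos 4,5,6,7,12,13,14,15,20,21,22,23,28,29,30,31): XOR of data positions = 0⊕1⊕0⊕1⊕1⊕0⊕1⊕1⊕1⊕1⊕0⊕0⊕1⊕0⊕1 = 1
p8 (pos 8,9,10,11,12,13,14,15,24,25,26,27,28,29,30,31): XOR of data positions = 0⊕1⊕0⊕1⊕1⊕0⊕1⊕1⊕1⊕0⊕1⊕0⊕1⊕0⊕1 = 1
p16 (pos 16,17,18,19,20,21,22,23,24,25,26,27,28,29,30,31): XOR of data positions = 0⊕1⊕1⊕1⊕1⊕1⊕0⊕1⊕1⊕0⊕1⊕0⊕1⊕0⊕1 = 0
Codeword: 0001010101011010011111011010101

0001010101011010011111011010101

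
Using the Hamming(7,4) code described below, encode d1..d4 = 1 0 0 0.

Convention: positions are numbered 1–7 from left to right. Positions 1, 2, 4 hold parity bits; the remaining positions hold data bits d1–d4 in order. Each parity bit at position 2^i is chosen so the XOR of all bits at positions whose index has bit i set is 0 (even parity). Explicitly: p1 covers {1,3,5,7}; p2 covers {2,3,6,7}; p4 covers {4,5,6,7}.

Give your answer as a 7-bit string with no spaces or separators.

Place data at non-parity positions: p1 p2 1 p4 0 0 0
p1 (pos 1,3,5,7): XOR of data positions = 1⊕0⊕0 = 1
p2 (pos 2,3,6,7): XOR of data positions = 1⊕0⊕0 = 1
p4 (pos 4,5,6,7): XOR of data positions = 0⊕0⊕0 = 0
Codeword: 1110000

1110000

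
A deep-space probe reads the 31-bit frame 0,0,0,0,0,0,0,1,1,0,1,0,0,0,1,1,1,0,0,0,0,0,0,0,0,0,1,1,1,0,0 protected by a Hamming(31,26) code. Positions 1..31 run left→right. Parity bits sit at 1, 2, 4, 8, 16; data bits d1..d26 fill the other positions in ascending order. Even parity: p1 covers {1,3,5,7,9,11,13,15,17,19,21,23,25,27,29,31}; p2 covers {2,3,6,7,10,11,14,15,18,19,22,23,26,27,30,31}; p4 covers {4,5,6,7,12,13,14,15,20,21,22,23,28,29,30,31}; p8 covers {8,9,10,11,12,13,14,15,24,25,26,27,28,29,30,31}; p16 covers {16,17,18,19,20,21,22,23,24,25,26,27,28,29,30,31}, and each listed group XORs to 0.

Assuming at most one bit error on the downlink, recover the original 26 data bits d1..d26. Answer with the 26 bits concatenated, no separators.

00001010001100000000011110

s1 (pos 1,3,5,7,9,11,13,15,17,19,21,23,25,27,29,31): 0⊕0⊕0⊕0⊕1⊕1⊕0⊕1⊕1⊕0⊕0⊕0⊕0⊕1⊕1⊕0 = 0
s2 (pos 2,3,6,7,10,11,14,15,18,19,22,23,26,27,30,31): 0⊕0⊕0⊕0⊕0⊕1⊕0⊕1⊕0⊕0⊕0⊕0⊕0⊕1⊕0⊕0 = 1
s4 (pos 4,5,6,7,12,13,14,15,20,21,22,23,28,29,30,31): 0⊕0⊕0⊕0⊕0⊕0⊕0⊕1⊕0⊕0⊕0⊕0⊕1⊕1⊕0⊕0 = 1
s8 (pos 8,9,10,11,12,13,14,15,24,25,26,27,28,29,30,31): 1⊕1⊕0⊕1⊕0⊕0⊕0⊕1⊕0⊕0⊕0⊕1⊕1⊕1⊕0⊕0 = 1
s16 (pos 16,17,18,19,20,21,22,23,24,25,26,27,28,29,30,31): 1⊕1⊕0⊕0⊕0⊕0⊕0⊕0⊕0⊕0⊕0⊕1⊕1⊕1⊕0⊕0 = 1
Syndrome s16…s1 = 11110 → error at position 30.
Flip position 30: 0000000110100011100000000011100 → 0000000110100011100000000011110
Read data bits from positions 3,5,6,7,9,10,11,12,13,14,15,17,18,19,20,21,22,23,24,25,26,27,28,29,30,31: 00001010001100000000011110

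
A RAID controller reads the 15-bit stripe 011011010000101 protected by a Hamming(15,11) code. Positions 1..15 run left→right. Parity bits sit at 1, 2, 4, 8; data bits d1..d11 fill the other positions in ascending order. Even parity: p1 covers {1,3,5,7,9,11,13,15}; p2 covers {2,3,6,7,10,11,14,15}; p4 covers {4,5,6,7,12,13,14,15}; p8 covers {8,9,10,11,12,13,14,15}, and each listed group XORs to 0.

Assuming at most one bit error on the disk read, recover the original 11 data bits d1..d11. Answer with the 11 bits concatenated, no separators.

11100000101

s1 (pos 1,3,5,7,9,11,13,15): 0⊕1⊕1⊕0⊕0⊕0⊕1⊕1 = 0
s2 (pos 2,3,6,7,10,11,14,15): 1⊕1⊕1⊕0⊕0⊕0⊕0⊕1 = 0
s4 (pos 4,5,6,7,12,13,14,15): 0⊕1⊕1⊕0⊕0⊕1⊕0⊕1 = 0
s8 (pos 8,9,10,11,12,13,14,15): 1⊕0⊕0⊕0⊕0⊕1⊕0⊕1 = 1
Syndrome s8…s1 = 1000 → error at position 8.
Flip position 8: 011011010000101 → 011011000000101
Read data bits from positions 3,5,6,7,9,10,11,12,13,14,15: 11100000101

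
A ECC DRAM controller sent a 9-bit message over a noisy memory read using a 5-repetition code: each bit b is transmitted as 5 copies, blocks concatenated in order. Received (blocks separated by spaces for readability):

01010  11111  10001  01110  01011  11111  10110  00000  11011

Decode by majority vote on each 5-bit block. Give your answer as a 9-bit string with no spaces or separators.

010111101

Block 1 (01010): 2 ones → 0
Block 2 (11111): 5 ones → 1
Block 3 (10001): 2 ones → 0
Block 4 (01110): 3 ones → 1
Block 5 (01011): 3 ones → 1
Block 6 (11111): 5 ones → 1
Block 7 (10110): 3 ones → 1
Block 8 (00000): 0 ones → 0
Block 9 (11011): 4 ones → 1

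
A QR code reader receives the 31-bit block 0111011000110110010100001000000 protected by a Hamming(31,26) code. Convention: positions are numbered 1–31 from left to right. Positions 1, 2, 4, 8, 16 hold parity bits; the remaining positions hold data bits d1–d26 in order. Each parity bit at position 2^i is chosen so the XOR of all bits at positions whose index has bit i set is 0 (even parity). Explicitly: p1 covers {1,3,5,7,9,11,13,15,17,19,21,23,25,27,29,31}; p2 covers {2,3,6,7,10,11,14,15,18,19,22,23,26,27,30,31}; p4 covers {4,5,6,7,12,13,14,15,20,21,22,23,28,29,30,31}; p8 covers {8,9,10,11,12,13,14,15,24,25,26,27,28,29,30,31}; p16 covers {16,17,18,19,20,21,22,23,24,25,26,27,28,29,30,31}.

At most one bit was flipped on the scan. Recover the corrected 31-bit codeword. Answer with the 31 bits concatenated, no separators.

0111011000110110010100001000100

s1 (pos 1,3,5,7,9,11,13,15,17,19,21,23,25,27,29,31): 0⊕1⊕0⊕1⊕0⊕1⊕0⊕1⊕0⊕0⊕0⊕0⊕1⊕0⊕0⊕0 = 1
s2 (pos 2,3,6,7,10,11,14,15,18,19,22,23,26,27,30,31): 1⊕1⊕1⊕1⊕0⊕1⊕1⊕1⊕1⊕0⊕0⊕0⊕0⊕0⊕0⊕0 = 0
s4 (pos 4,5,6,7,12,13,14,15,20,21,22,23,28,29,30,31): 1⊕0⊕1⊕1⊕1⊕0⊕1⊕1⊕1⊕0⊕0⊕0⊕0⊕0⊕0⊕0 = 1
s8 (pos 8,9,10,11,12,13,14,15,24,25,26,27,28,29,30,31): 0⊕0⊕0⊕1⊕1⊕0⊕1⊕1⊕0⊕1⊕0⊕0⊕0⊕0⊕0⊕0 = 1
s16 (pos 16,17,18,19,20,21,22,23,24,25,26,27,28,29,30,31): 0⊕0⊕1⊕0⊕1⊕0⊕0⊕0⊕0⊕1⊕0⊕0⊕0⊕0⊕0⊕0 = 1
Syndrome s16…s1 = 11101 → error at position 29.
Flip position 29: 0111011000110110010100001000000 → 0111011000110110010100001000100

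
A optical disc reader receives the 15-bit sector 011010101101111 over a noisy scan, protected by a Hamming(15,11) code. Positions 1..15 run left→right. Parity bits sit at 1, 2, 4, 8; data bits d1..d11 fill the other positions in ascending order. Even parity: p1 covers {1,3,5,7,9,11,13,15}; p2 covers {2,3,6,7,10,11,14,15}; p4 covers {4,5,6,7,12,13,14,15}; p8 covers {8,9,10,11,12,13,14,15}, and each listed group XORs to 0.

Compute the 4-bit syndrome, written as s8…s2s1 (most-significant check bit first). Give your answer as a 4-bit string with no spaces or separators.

0000

s1 (pos 1,3,5,7,9,11,13,15): 0⊕1⊕1⊕1⊕1⊕0⊕1⊕1 = 0
s2 (pos 2,3,6,7,10,11,14,15): 1⊕1⊕0⊕1⊕1⊕0⊕1⊕1 = 0
s4 (pos 4,5,6,7,12,13,14,15): 0⊕1⊕0⊕1⊕1⊕1⊕1⊕1 = 0
s8 (pos 8,9,10,11,12,13,14,15): 0⊕1⊕1⊕0⊕1⊕1⊕1⊕1 = 0
Syndrome s8…s1 = 0000 → no error.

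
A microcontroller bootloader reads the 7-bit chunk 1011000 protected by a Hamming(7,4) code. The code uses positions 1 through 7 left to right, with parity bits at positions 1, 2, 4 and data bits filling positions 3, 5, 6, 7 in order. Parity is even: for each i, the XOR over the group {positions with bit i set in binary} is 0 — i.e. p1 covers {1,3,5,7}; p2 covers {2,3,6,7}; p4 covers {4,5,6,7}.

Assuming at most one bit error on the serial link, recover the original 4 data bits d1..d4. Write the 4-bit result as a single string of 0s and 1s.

s1 (pos 1,3,5,7): 1⊕1⊕0⊕0 = 0
s2 (pos 2,3,6,7): 0⊕1⊕0⊕0 = 1
s4 (pos 4,5,6,7): 1⊕0⊕0⊕0 = 1
Syndrome s4…s1 = 110 → error at position 6.
Flip position 6: 1011000 → 1011010
Read data bits from positions 3,5,6,7: 1010

1010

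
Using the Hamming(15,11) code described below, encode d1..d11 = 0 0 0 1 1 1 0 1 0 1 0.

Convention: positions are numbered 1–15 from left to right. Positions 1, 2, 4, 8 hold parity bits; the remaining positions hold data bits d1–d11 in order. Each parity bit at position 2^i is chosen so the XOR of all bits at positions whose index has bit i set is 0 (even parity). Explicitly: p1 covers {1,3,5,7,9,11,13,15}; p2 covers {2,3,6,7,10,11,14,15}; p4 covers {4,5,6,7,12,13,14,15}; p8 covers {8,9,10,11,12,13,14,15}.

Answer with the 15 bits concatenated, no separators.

Place data at non-parity positions: p1 p2 0 p4 0 0 1 p8 1 1 0 1 0 1 0
p1 (pos 1,3,5,7,9,11,13,15): XOR of data positions = 0⊕0⊕1⊕1⊕0⊕0⊕0 = 0
p2 (pos 2,3,6,7,10,11,14,15): XOR of data positions = 0⊕0⊕1⊕1⊕0⊕1⊕0 = 1
p4 (pos 4,5,6,7,12,13,14,15): XOR of data positions = 0⊕0⊕1⊕1⊕0⊕1⊕0 = 1
p8 (pos 8,9,10,11,12,13,14,15): XOR of data positions = 1⊕1⊕0⊕1⊕0⊕1⊕0 = 0
Codeword: 010100101101010

010100101101010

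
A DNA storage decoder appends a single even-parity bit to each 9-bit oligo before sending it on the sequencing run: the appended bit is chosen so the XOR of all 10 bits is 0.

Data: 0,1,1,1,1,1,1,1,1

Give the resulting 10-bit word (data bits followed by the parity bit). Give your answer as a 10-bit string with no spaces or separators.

XOR of the 9 data bits: 0⊕1⊕1⊕1⊕1⊕1⊕1⊕1⊕1 = 0
Parity bit = 0 (so all 10 bits XOR to 0).

0111111110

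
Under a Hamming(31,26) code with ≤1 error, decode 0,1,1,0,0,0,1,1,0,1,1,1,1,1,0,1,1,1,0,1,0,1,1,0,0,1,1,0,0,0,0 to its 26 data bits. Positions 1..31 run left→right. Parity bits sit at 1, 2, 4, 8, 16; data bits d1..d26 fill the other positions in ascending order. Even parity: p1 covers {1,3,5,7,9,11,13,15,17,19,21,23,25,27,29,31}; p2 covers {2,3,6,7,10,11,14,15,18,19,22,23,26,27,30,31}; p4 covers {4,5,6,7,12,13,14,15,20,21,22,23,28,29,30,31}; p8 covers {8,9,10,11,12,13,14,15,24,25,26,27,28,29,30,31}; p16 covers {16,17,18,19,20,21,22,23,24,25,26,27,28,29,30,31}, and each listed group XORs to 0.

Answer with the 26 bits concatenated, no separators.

10000111110110101100110000

s1 (pos 1,3,5,7,9,11,13,15,17,19,21,23,25,27,29,31): 0⊕1⊕0⊕1⊕0⊕1⊕1⊕0⊕1⊕0⊕0⊕1⊕0⊕1⊕0⊕0 = 1
s2 (pos 2,3,6,7,10,11,14,15,18,19,22,23,26,27,30,31): 1⊕1⊕0⊕1⊕1⊕1⊕1⊕0⊕1⊕0⊕1⊕1⊕1⊕1⊕0⊕0 = 1
s4 (pos 4,5,6,7,12,13,14,15,20,21,22,23,28,29,30,31): 0⊕0⊕0⊕1⊕1⊕1⊕1⊕0⊕1⊕0⊕1⊕1⊕0⊕0⊕0⊕0 = 1
s8 (pos 8,9,10,11,12,13,14,15,24,25,26,27,28,29,30,31): 1⊕0⊕1⊕1⊕1⊕1⊕1⊕0⊕0⊕0⊕1⊕1⊕0⊕0⊕0⊕0 = 0
s16 (pos 16,17,18,19,20,21,22,23,24,25,26,27,28,29,30,31): 1⊕1⊕1⊕0⊕1⊕0⊕1⊕1⊕0⊕0⊕1⊕1⊕0⊕0⊕0⊕0 = 0
Syndrome s16…s1 = 00111 → error at position 7.
Flip position 7: 0110001101111101110101100110000 → 0110000101111101110101100110000
Read data bits from positions 3,5,6,7,9,10,11,12,13,14,15,17,18,19,20,21,22,23,24,25,26,27,28,29,30,31: 10000111110110101100110000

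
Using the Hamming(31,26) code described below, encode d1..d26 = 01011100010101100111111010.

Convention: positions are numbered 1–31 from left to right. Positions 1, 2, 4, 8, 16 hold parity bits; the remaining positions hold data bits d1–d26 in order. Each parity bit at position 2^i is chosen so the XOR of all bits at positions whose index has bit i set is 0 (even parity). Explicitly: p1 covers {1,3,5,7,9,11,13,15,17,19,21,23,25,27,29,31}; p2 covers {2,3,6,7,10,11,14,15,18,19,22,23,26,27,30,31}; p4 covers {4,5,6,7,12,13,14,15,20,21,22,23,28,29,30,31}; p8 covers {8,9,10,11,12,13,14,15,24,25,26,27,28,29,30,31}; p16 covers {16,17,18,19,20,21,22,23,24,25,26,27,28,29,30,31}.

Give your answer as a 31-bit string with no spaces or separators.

Place data at non-parity positions: p1 p2 0 p4 1 0 1 p8 1 1 0 0 0 1 0 p16 1 0 1 1 0 0 1 1 1 1 1 1 0 1 0
p1 (pos 1,3,5,7,9,11,13,15,17,19,21,23,25,27,29,31): XOR of data positions = 0⊕1⊕1⊕1⊕0⊕0⊕0⊕1⊕1⊕0⊕1⊕1⊕1⊕0⊕0 = 0
p2 (pos 2,3,6,7,10,11,14,15,18,19,22,23,26,27,30,31): XOR of data positions = 0⊕0⊕1⊕1⊕0⊕1⊕0⊕0⊕1⊕0⊕1⊕1⊕1⊕1⊕0 = 0
p4 (pos 4,5,6,7,12,13,14,15,20,21,22,23,28,29,30,31): XOR of data positions = 1⊕0⊕1⊕0⊕0⊕1⊕0⊕1⊕0⊕0⊕1⊕1⊕0⊕1⊕0 = 1
p8 (pos 8,9,10,11,12,13,14,15,24,25,26,27,28,29,30,31): XOR of data positions = 1⊕1⊕0⊕0⊕0⊕1⊕0⊕1⊕1⊕1⊕1⊕1⊕0⊕1⊕0 = 1
p16 (pos 16,17,18,19,20,21,22,23,24,25,26,27,28,29,30,31): XOR of data positions = 1⊕0⊕1⊕1⊕0⊕0⊕1⊕1⊕1⊕1⊕1⊕1⊕0⊕1⊕0 = 0
Codeword: 0001101111000100101100111111010

0001101111000100101100111111010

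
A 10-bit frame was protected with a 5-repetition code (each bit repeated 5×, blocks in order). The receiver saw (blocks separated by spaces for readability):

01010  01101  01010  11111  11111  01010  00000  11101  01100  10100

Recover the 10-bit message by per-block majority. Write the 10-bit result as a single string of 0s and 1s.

0101100100

Block 1 (01010): 2 ones → 0
Block 2 (01101): 3 ones → 1
Block 3 (01010): 2 ones → 0
Block 4 (11111): 5 ones → 1
Block 5 (11111): 5 ones → 1
Block 6 (01010): 2 ones → 0
Block 7 (00000): 0 ones → 0
Block 8 (11101): 4 ones → 1
Block 9 (01100): 2 ones → 0
Block 10 (10100): 2 ones → 0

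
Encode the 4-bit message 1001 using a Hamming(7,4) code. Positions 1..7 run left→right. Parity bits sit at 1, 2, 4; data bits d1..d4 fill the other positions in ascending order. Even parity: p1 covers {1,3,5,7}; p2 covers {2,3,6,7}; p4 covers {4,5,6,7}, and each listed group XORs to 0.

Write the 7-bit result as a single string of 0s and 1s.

Place data at non-parity positions: p1 p2 1 p4 0 0 1
p1 (pos 1,3,5,7): XOR of data positions = 1⊕0⊕1 = 0
p2 (pos 2,3,6,7): XOR of data positions = 1⊕0⊕1 = 0
p4 (pos 4,5,6,7): XOR of data positions = 0⊕0⊕1 = 1
Codeword: 0011001

0011001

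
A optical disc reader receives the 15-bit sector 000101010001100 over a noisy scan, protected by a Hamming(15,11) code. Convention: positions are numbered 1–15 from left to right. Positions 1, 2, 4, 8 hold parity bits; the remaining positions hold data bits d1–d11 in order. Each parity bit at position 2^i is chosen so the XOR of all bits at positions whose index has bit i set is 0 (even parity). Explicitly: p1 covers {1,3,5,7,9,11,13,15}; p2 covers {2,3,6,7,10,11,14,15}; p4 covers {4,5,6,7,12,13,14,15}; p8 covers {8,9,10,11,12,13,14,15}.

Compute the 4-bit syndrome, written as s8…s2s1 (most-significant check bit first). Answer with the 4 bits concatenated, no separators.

s1 (pos 1,3,5,7,9,11,13,15): 0⊕0⊕0⊕0⊕0⊕0⊕1⊕0 = 1
s2 (pos 2,3,6,7,10,11,14,15): 0⊕0⊕1⊕0⊕0⊕0⊕0⊕0 = 1
s4 (pos 4,5,6,7,12,13,14,15): 1⊕0⊕1⊕0⊕1⊕1⊕0⊕0 = 0
s8 (pos 8,9,10,11,12,13,14,15): 1⊕0⊕0⊕0⊕1⊕1⊕0⊕0 = 1
Syndrome s8…s1 = 1011 → error at position 11.

1011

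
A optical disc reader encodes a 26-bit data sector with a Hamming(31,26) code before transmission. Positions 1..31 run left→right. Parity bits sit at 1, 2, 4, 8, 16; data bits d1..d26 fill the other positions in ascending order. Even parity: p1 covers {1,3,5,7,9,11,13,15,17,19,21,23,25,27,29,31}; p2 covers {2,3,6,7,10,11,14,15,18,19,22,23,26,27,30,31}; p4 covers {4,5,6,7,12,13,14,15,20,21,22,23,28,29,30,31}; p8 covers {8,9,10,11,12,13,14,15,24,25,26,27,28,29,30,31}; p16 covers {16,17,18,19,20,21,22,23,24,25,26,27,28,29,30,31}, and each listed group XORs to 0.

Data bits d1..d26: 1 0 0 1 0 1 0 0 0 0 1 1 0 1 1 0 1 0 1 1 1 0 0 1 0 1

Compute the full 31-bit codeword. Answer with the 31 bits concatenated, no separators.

Place data at non-parity positions: p1 p2 1 p4 0 0 1 p8 0 1 0 0 0 0 1 p16 1 0 1 1 0 1 0 1 1 1 0 0 1 0 1
p1 (pos 1,3,5,7,9,11,13,15,17,19,21,23,25,27,29,31): XOR of data positions = 1⊕0⊕1⊕0⊕0⊕0⊕1⊕1⊕1⊕0⊕0⊕1⊕0⊕1⊕1 = 0
p2 (pos 2,3,6,7,10,11,14,15,18,19,22,23,26,27,30,31): XOR of data positions = 1⊕0⊕1⊕1⊕0⊕0⊕1⊕0⊕1⊕1⊕0⊕1⊕0⊕0⊕1 = 0
p4 (pos 4,5,6,7,12,13,14,15,20,21,22,23,28,29,30,31): XOR of data positions = 0⊕0⊕1⊕0⊕0⊕0⊕1⊕1⊕0⊕1⊕0⊕0⊕1⊕0⊕1 = 0
p8 (pos 8,9,10,11,12,13,14,15,24,25,26,27,28,29,30,31): XOR of data positions = 0⊕1⊕0⊕0⊕0⊕0⊕1⊕1⊕1⊕1⊕0⊕0⊕1⊕0⊕1 = 1
p16 (pos 16,17,18,19,20,21,22,23,24,25,26,27,28,29,30,31): XOR of data positions = 1⊕0⊕1⊕1⊕0⊕1⊕0⊕1⊕1⊕1⊕0⊕0⊕1⊕0⊕1 = 1
Codeword: 0010001101000011101101011100101

0010001101000011101101011100101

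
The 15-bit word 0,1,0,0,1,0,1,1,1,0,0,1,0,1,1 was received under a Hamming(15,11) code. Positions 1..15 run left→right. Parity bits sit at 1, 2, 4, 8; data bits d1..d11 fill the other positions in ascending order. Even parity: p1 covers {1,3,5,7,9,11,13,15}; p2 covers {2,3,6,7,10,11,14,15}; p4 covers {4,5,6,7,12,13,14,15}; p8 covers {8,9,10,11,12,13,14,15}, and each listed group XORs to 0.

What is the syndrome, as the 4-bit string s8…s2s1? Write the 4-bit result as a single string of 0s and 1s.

s1 (pos 1,3,5,7,9,11,13,15): 0⊕0⊕1⊕1⊕1⊕0⊕0⊕1 = 0
s2 (pos 2,3,6,7,10,11,14,15): 1⊕0⊕0⊕1⊕0⊕0⊕1⊕1 = 0
s4 (pos 4,5,6,7,12,13,14,15): 0⊕1⊕0⊕1⊕1⊕0⊕1⊕1 = 1
s8 (pos 8,9,10,11,12,13,14,15): 1⊕1⊕0⊕0⊕1⊕0⊕1⊕1 = 1
Syndrome s8…s1 = 1100 → error at position 12.

1100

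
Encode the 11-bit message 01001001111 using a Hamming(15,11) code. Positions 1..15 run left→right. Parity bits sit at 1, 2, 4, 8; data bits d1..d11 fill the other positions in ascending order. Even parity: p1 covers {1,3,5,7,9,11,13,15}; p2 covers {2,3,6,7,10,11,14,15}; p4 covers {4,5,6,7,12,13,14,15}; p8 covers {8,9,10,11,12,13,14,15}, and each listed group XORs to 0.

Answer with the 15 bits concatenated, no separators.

000110011001111

Place data at non-parity positions: p1 p2 0 p4 1 0 0 p8 1 0 0 1 1 1 1
p1 (pos 1,3,5,7,9,11,13,15): XOR of data positions = 0⊕1⊕0⊕1⊕0⊕1⊕1 = 0
p2 (pos 2,3,6,7,10,11,14,15): XOR of data positions = 0⊕0⊕0⊕0⊕0⊕1⊕1 = 0
p4 (pos 4,5,6,7,12,13,14,15): XOR of data positions = 1⊕0⊕0⊕1⊕1⊕1⊕1 = 1
p8 (pos 8,9,10,11,12,13,14,15): XOR of data positions = 1⊕0⊕0⊕1⊕1⊕1⊕1 = 1
Codeword: 000110011001111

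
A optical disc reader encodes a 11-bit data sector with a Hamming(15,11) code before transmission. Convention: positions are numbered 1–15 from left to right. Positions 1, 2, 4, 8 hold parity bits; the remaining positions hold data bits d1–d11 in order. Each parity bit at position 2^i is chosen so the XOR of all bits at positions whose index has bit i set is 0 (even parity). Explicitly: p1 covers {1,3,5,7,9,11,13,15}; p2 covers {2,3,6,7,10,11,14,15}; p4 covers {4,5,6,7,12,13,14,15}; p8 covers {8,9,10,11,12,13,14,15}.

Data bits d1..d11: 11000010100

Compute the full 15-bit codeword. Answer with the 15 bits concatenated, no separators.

001010000010100

Place data at non-parity positions: p1 p2 1 p4 1 0 0 p8 0 0 1 0 1 0 0
p1 (pos 1,3,5,7,9,11,13,15): XOR of data positions = 1⊕1⊕0⊕0⊕1⊕1⊕0 = 0
p2 (pos 2,3,6,7,10,11,14,15): XOR of data positions = 1⊕0⊕0⊕0⊕1⊕0⊕0 = 0
p4 (pos 4,5,6,7,12,13,14,15): XOR of data positions = 1⊕0⊕0⊕0⊕1⊕0⊕0 = 0
p8 (pos 8,9,10,11,12,13,14,15): XOR of data positions = 0⊕0⊕1⊕0⊕1⊕0⊕0 = 0
Codeword: 001010000010100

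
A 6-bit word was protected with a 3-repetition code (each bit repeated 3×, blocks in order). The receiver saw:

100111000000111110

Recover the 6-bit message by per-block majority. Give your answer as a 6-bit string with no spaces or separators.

010011

Block 1 (100): 1 one → 0
Block 2 (111): 3 ones → 1
Block 3 (000): 0 ones → 0
Block 4 (000): 0 ones → 0
Block 5 (111): 3 ones → 1
Block 6 (110): 2 ones → 1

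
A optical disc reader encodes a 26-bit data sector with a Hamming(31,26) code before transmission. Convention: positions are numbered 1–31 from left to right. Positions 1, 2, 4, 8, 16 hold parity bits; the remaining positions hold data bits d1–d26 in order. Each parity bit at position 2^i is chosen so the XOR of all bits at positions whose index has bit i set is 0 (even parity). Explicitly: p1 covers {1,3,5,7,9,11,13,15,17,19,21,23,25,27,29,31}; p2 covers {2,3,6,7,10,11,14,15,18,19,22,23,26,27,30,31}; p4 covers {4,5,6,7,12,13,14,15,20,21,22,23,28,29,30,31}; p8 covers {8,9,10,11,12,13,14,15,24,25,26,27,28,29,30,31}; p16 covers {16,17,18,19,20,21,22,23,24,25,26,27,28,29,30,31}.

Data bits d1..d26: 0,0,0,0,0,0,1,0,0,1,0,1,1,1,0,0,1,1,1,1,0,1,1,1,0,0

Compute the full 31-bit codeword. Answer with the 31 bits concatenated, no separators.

1101000100100100111001111011100

Place data at non-parity positions: p1 p2 0 p4 0 0 0 p8 0 0 1 0 0 1 0 p16 1 1 1 0 0 1 1 1 1 0 1 1 1 0 0
p1 (pos 1,3,5,7,9,11,13,15,17,19,21,23,25,27,29,31): XOR of data positions = 0⊕0⊕0⊕0⊕1⊕0⊕0⊕1⊕1⊕0⊕1⊕1⊕1⊕1⊕0 = 1
p2 (pos 2,3,6,7,10,11,14,15,18,19,22,23,26,27,30,31): XOR of data positions = 0⊕0⊕0⊕0⊕1⊕1⊕0⊕1⊕1⊕1⊕1⊕0⊕1⊕0⊕0 = 1
p4 (pos 4,5,6,7,12,13,14,15,20,21,22,23,28,29,30,31): XOR of data positions = 0⊕0⊕0⊕0⊕0⊕1⊕0⊕0⊕0⊕1⊕1⊕1⊕1⊕0⊕0 = 1
p8 (pos 8,9,10,11,12,13,14,15,24,25,26,27,28,29,30,31): XOR of data positions = 0⊕0⊕1⊕0⊕0⊕1⊕0⊕1⊕1⊕0⊕1⊕1⊕1⊕0⊕0 = 1
p16 (pos 16,17,18,19,20,21,22,23,24,25,26,27,28,29,30,31): XOR of data positions = 1⊕1⊕1⊕0⊕0⊕1⊕1⊕1⊕1⊕0⊕1⊕1⊕1⊕0⊕0 = 0
Codeword: 1101000100100100111001111011100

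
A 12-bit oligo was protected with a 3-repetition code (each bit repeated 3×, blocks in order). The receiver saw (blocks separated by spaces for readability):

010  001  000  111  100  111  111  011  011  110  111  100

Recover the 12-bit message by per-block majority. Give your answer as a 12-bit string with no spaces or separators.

Block 1 (010): 1 one → 0
Block 2 (001): 1 one → 0
Block 3 (000): 0 ones → 0
Block 4 (111): 3 ones → 1
Block 5 (100): 1 one → 0
Block 6 (111): 3 ones → 1
Block 7 (111): 3 ones → 1
Block 8 (011): 2 ones → 1
Block 9 (011): 2 ones → 1
Block 10 (110): 2 ones → 1
Block 11 (111): 3 ones → 1
Block 12 (100): 1 one → 0

000101111110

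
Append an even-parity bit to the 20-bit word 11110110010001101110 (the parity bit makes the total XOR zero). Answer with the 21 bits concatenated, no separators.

XOR of the 20 data bits: 1⊕1⊕1⊕1⊕0⊕1⊕1⊕0⊕0⊕1⊕0⊕0⊕0⊕1⊕1⊕0⊕1⊕1⊕1⊕0 = 0
Parity bit = 0 (so all 21 bits XOR to 0).

111101100100011011100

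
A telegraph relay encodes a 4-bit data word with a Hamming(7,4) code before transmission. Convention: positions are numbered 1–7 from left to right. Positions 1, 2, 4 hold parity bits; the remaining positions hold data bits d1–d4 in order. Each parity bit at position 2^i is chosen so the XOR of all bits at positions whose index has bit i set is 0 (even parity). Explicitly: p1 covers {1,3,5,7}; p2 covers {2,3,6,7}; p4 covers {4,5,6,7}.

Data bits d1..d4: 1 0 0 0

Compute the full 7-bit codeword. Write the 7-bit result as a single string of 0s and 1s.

Place data at non-parity positions: p1 p2 1 p4 0 0 0
p1 (pos 1,3,5,7): XOR of data positions = 1⊕0⊕0 = 1
p2 (pos 2,3,6,7): XOR of data positions = 1⊕0⊕0 = 1
p4 (pos 4,5,6,7): XOR of data positions = 0⊕0⊕0 = 0
Codeword: 1110000

1110000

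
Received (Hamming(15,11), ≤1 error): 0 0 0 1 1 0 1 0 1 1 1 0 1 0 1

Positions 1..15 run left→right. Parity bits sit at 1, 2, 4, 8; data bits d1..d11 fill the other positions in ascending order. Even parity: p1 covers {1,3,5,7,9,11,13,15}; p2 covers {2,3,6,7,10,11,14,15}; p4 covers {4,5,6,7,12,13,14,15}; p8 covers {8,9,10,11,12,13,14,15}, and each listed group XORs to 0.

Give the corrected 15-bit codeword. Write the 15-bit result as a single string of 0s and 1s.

000110101111101

s1 (pos 1,3,5,7,9,11,13,15): 0⊕0⊕1⊕1⊕1⊕1⊕1⊕1 = 0
s2 (pos 2,3,6,7,10,11,14,15): 0⊕0⊕0⊕1⊕1⊕1⊕0⊕1 = 0
s4 (pos 4,5,6,7,12,13,14,15): 1⊕1⊕0⊕1⊕0⊕1⊕0⊕1 = 1
s8 (pos 8,9,10,11,12,13,14,15): 0⊕1⊕1⊕1⊕0⊕1⊕0⊕1 = 1
Syndrome s8…s1 = 1100 → error at position 12.
Flip position 12: 000110101110101 → 000110101111101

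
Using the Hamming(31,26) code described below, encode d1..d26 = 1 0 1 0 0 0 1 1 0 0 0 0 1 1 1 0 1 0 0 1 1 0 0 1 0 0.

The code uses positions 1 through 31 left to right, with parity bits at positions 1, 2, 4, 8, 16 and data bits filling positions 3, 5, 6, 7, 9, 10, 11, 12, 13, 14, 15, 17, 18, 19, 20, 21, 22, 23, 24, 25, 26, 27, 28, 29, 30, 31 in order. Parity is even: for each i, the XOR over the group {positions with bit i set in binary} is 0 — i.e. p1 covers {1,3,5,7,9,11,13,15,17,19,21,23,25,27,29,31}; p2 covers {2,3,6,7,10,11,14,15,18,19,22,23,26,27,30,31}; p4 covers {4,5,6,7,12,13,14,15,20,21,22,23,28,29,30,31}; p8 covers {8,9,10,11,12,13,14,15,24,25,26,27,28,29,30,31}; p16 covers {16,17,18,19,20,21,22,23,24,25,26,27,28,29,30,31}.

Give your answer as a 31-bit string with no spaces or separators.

Place data at non-parity positions: p1 p2 1 p4 0 1 0 p8 0 0 1 1 0 0 0 p16 0 1 1 1 0 1 0 0 1 1 0 0 1 0 0
p1 (pos 1,3,5,7,9,11,13,15,17,19,21,23,25,27,29,31): XOR of data positions = 1⊕0⊕0⊕0⊕1⊕0⊕0⊕0⊕1⊕0⊕0⊕1⊕0⊕1⊕0 = 1
p2 (pos 2,3,6,7,10,11,14,15,18,19,22,23,26,27,30,31): XOR of data positions = 1⊕1⊕0⊕0⊕1⊕0⊕0⊕1⊕1⊕1⊕0⊕1⊕0⊕0⊕0 = 1
p4 (pos 4,5,6,7,12,13,14,15,20,21,22,23,28,29,30,31): XOR of data positions = 0⊕1⊕0⊕1⊕0⊕0⊕0⊕1⊕0⊕1⊕0⊕0⊕1⊕0⊕0 = 1
p8 (pos 8,9,10,11,12,13,14,15,24,25,26,27,28,29,30,31): XOR of data positions = 0⊕0⊕1⊕1⊕0⊕0⊕0⊕0⊕1⊕1⊕0⊕0⊕1⊕0⊕0 = 1
p16 (pos 16,17,18,19,20,21,22,23,24,25,26,27,28,29,30,31): XOR of data positions = 0⊕1⊕1⊕1⊕0⊕1⊕0⊕0⊕1⊕1⊕0⊕0⊕1⊕0⊕0 = 1
Codeword: 1111010100110001011101001100100

1111010100110001011101001100100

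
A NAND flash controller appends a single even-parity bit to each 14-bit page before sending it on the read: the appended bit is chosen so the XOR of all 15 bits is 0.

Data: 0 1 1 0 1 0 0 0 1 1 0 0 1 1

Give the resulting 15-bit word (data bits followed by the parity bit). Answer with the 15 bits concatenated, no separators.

011010001100111

XOR of the 14 data bits: 0⊕1⊕1⊕0⊕1⊕0⊕0⊕0⊕1⊕1⊕0⊕0⊕1⊕1 = 1
Parity bit = 1 (so all 15 bits XOR to 0).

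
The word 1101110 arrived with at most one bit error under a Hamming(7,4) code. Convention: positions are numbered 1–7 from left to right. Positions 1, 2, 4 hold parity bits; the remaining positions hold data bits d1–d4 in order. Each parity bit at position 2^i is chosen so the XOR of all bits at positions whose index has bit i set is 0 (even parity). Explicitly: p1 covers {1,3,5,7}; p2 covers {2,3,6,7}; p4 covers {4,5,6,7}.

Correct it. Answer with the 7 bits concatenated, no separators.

1100110

s1 (pos 1,3,5,7): 1⊕0⊕1⊕0 = 0
s2 (pos 2,3,6,7): 1⊕0⊕1⊕0 = 0
s4 (pos 4,5,6,7): 1⊕1⊕1⊕0 = 1
Syndrome s4…s1 = 100 → error at position 4.
Flip position 4: 1101110 → 1100110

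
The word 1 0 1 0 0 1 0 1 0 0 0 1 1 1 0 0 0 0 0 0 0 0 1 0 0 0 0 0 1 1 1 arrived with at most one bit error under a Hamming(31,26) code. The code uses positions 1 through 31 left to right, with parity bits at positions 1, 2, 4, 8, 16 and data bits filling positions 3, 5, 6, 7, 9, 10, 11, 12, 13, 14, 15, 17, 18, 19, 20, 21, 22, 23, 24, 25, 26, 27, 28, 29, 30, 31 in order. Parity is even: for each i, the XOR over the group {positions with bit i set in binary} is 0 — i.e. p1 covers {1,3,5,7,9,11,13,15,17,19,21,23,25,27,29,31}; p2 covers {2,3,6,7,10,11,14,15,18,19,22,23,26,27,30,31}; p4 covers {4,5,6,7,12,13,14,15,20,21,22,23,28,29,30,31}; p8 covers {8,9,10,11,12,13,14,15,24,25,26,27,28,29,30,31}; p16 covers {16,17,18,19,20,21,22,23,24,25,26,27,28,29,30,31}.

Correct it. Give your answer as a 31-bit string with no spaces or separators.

1010010000011100000000100000111

s1 (pos 1,3,5,7,9,11,13,15,17,19,21,23,25,27,29,31): 1⊕1⊕0⊕0⊕0⊕0⊕1⊕0⊕0⊕0⊕0⊕1⊕0⊕0⊕1⊕1 = 0
s2 (pos 2,3,6,7,10,11,14,15,18,19,22,23,26,27,30,31): 0⊕1⊕1⊕0⊕0⊕0⊕1⊕0⊕0⊕0⊕0⊕1⊕0⊕0⊕1⊕1 = 0
s4 (pos 4,5,6,7,12,13,14,15,20,21,22,23,28,29,30,31): 0⊕0⊕1⊕0⊕1⊕1⊕1⊕0⊕0⊕0⊕0⊕1⊕0⊕1⊕1⊕1 = 0
s8 (pos 8,9,10,11,12,13,14,15,24,25,26,27,28,29,30,31): 1⊕0⊕0⊕0⊕1⊕1⊕1⊕0⊕0⊕0⊕0⊕0⊕0⊕1⊕1⊕1 = 1
s16 (pos 16,17,18,19,20,21,22,23,24,25,26,27,28,29,30,31): 0⊕0⊕0⊕0⊕0⊕0⊕0⊕1⊕0⊕0⊕0⊕0⊕0⊕1⊕1⊕1 = 0
Syndrome s16…s1 = 01000 → error at position 8.
Flip position 8: 1010010100011100000000100000111 → 1010010000011100000000100000111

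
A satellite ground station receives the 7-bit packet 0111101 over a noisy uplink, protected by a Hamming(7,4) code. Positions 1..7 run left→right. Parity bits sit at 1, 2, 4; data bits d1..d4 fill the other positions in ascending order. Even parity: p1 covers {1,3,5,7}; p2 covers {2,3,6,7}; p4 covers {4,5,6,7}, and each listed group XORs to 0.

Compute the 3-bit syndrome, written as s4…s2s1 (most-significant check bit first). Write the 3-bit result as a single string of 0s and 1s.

s1 (pos 1,3,5,7): 0⊕1⊕1⊕1 = 1
s2 (pos 2,3,6,7): 1⊕1⊕0⊕1 = 1
s4 (pos 4,5,6,7): 1⊕1⊕0⊕1 = 1
Syndrome s4…s1 = 111 → error at position 7.

111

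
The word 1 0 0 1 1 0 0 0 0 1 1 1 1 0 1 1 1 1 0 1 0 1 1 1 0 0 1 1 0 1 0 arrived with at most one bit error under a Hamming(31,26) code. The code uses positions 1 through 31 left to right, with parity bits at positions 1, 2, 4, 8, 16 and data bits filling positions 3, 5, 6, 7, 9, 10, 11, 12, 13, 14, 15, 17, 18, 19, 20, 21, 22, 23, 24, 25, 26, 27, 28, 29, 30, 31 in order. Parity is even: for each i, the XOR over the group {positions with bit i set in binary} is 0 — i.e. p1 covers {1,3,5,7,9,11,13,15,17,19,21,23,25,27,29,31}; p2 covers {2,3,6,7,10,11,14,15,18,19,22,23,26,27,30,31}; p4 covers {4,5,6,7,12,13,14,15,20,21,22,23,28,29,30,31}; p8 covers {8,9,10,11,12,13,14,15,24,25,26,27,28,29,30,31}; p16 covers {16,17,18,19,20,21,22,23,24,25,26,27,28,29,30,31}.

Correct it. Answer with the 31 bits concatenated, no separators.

s1 (pos 1,3,5,7,9,11,13,15,17,19,21,23,25,27,29,31): 1⊕0⊕1⊕0⊕0⊕1⊕1⊕1⊕1⊕0⊕0⊕1⊕0⊕1⊕0⊕0 = 0
s2 (pos 2,3,6,7,10,11,14,15,18,19,22,23,26,27,30,31): 0⊕0⊕0⊕0⊕1⊕1⊕0⊕1⊕1⊕0⊕1⊕1⊕0⊕1⊕1⊕0 = 0
s4 (pos 4,5,6,7,12,13,14,15,20,21,22,23,28,29,30,31): 1⊕1⊕0⊕0⊕1⊕1⊕0⊕1⊕1⊕0⊕1⊕1⊕1⊕0⊕1⊕0 = 0
s8 (pos 8,9,10,11,12,13,14,15,24,25,26,27,28,29,30,31): 0⊕0⊕1⊕1⊕1⊕1⊕0⊕1⊕1⊕0⊕0⊕1⊕1⊕0⊕1⊕0 = 1
s16 (pos 16,17,18,19,20,21,22,23,24,25,26,27,28,29,30,31): 1⊕1⊕1⊕0⊕1⊕0⊕1⊕1⊕1⊕0⊕0⊕1⊕1⊕0⊕1⊕0 = 0
Syndrome s16…s1 = 01000 → error at position 8.
Flip position 8: 1001100001111011110101110011010 → 1001100101111011110101110011010

1001100101111011110101110011010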